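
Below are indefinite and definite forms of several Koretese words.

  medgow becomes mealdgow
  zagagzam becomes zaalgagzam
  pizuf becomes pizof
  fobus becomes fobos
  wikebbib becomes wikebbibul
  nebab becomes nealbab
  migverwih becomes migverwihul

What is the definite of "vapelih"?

wikebbib and nebab both end in -b yet inflect differently (wikebbibul, nealbab), so the final letter is not what conditions the rule; the last vowel is.
"vapelih" has last vowel 'i'. The stems whose last vowel is 'i' (wikebbib → wikebbibul, migverwih → migverwihul) add -ul.
So vapelih → vapelihul.

vapelihul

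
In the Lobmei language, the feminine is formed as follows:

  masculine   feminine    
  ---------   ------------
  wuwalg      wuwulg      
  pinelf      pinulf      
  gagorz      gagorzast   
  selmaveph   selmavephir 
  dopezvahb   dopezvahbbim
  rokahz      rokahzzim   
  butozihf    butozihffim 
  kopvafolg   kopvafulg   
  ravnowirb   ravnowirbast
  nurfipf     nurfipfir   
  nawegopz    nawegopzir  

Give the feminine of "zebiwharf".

zebiwharfast

nurfipf and pinelf both end in -f yet inflect differently (nurfipfir, pinulf), so the final letter is not what conditions the rule; the second-to-last letter is.
"zebiwharf" has second-to-last letter 'r'. The stems whose second-to-last letter is 'r' (gagorz → gagorzast, ravnowirb → ravnowirbast) add -ast.
So zebiwharf → zebiwharfast.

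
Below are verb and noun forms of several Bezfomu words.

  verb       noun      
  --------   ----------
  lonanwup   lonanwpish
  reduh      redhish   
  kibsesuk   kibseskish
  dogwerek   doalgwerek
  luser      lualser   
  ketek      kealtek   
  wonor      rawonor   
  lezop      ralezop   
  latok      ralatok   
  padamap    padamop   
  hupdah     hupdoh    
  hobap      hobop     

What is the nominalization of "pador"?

kibsesuk and dogwerek both end in -k yet inflect differently (kibseskish, doalgwerek), so the final letter is not what conditions the rule; the last vowel is.
"pador" has last vowel 'o'. The stems whose last vowel is 'o' (wonor → rawonor, lezop → ralezop, latok → ralatok) add the prefix ra-.
The other patterns: stems whose last vowel is 'u' delete the last vowel and add -ish; stems whose last vowel is 'e' insert -al- after the first vowel; stems whose last vowel is 'a' change the last vowel to 'o'.
So pador → rapador.

rapador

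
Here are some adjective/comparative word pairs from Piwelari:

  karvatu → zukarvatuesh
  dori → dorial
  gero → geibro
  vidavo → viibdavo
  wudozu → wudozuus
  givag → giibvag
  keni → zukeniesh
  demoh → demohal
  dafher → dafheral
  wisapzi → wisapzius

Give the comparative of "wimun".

wimunus

keni and dori both end in -i yet inflect differently (zukeniesh, dorial), so the final letter is not what conditions the rule; the first letter is.
"wimun" begins with w-. The stems beginning with w- (wudozu → wudozuus, wisapzi → wisapzius) add -us.
So wimun → wimunus.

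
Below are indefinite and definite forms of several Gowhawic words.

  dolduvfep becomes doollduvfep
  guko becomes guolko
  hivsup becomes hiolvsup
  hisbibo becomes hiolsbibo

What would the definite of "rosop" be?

roolsop

Every pair shown (dolduvfep → doollduvfep, guko → guolko, hivsup → hiolvsup, …) follows the same rule: insert -ol- after the first vowel.
So rosop → roolsop.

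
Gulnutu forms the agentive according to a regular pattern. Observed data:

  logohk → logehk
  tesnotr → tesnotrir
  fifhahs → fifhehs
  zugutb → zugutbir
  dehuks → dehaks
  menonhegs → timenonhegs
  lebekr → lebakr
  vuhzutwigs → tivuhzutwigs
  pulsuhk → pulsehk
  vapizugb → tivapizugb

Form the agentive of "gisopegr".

fifhahs and dehuks both end in -s yet inflect differently (fifhehs, dehaks), so the final letter is not what conditions the rule; the second-to-last letter is.
"gisopegr" has second-to-last letter 'g'. The stems whose second-to-last letter is 'g' (vapizugb → tivapizugb, menonhegs → timenonhegs, vuhzutwigs → tivuhzutwigs) add the prefix ti-.
So gisopegr → tigisopegr.

tigisopegr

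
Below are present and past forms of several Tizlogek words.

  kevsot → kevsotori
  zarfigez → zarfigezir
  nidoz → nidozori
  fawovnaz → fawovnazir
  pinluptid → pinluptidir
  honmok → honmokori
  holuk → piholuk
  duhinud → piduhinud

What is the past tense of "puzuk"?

pipuzuk

holuk and honmok both end in -k yet inflect differently (piholuk, honmokori), so the final letter is not what conditions the rule; the last vowel is.
"puzuk" has last vowel 'u'. The stems whose last vowel is 'u' (holuk → piholuk, duhinud → piduhinud) add the prefix pi-.
The other patterns: stems whose last vowel is 'o' add -ori; stems whose last vowel is 'a', 'e' or 'i' add -ir.
So puzuk → pipuzuk.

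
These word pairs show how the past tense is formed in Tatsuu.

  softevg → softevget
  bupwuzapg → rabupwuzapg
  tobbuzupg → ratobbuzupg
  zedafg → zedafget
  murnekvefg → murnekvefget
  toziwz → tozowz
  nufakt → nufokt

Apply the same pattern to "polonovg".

tobbuzupg and softevg both end in -g yet inflect differently (ratobbuzupg, softevget), so the final letter is not what conditions the rule; the second-to-last letter is.
"polonovg" has second-to-last letter 'v'. The one such stem in the data (softevg → softevget) adds -et, so the same rule applies.
The other patterns: stems whose second-to-last letter is 'k' or 'w' change the last vowel to 'o'; stems whose second-to-last letter is 'p' add the prefix ra-.
So polonovg → polonovget.

polonovget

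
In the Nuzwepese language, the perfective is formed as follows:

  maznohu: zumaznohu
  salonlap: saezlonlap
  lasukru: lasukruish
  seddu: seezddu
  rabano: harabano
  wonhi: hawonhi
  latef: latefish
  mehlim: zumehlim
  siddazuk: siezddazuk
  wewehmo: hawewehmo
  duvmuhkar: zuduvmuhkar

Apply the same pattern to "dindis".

lasukru and seddu both end in -u yet inflect differently (lasukruish, seezddu), so the final letter is not what conditions the rule; the first letter is.
"dindis" begins with d-. The one such stem in the data (duvmuhkar → zuduvmuhkar) adds the prefix zu-, so the same rule applies.
The other patterns: stems beginning with l- add -ish; stems beginning with s- insert -ez- after the first vowel; stems beginning with r- or w- add the prefix ha-.
So dindis → zudindis.

zudindis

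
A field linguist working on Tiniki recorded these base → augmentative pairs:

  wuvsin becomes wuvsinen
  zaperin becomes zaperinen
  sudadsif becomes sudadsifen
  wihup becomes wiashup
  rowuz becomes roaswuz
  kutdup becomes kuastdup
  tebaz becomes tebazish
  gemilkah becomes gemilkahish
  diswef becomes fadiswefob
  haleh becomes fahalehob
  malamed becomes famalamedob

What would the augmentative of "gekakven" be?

fagekakvenob

rowuz and tebaz both end in -z yet inflect differently (roaswuz, tebazish), so the final letter is not what conditions the rule; the last vowel is.
"gekakven" has last vowel 'e'. The stems whose last vowel is 'e' (diswef → fadiswefob, haleh → fahalehob, malamed → famalamedob) add fa- … -ob around the stem.
So gekakven → fagekakvenob.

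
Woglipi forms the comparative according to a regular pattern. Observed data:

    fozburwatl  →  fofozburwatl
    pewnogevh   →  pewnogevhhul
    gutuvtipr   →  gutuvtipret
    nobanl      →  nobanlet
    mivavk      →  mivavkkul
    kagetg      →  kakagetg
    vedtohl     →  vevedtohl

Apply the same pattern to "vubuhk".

vuvubuhk

fozburwatl and nobanl both end in -l yet inflect differently (fofozburwatl, nobanlet), so the final letter is not what conditions the rule; the second-to-last letter is.
"vubuhk" has second-to-last letter 'h'. The one such stem in the data (vedtohl → vevedtohl) repeats the first consonant+vowel as a prefix (as do fozburwatl, kagetg), so the same rule applies.
So vubuhk → vuvubuhk.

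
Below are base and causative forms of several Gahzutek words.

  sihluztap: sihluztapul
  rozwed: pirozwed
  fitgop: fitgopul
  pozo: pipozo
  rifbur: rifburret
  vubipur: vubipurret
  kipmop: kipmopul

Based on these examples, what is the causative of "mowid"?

kipmop and pozo both have last vowel 'o' yet inflect differently (kipmopul, pipozo), so the last vowel is not what conditions the rule; the final letter is.
"mowid" ends in -d. The one such stem in the data (rozwed → pirozwed) adds the prefix pi-, so the same rule applies.
So mowid → pimowid.

pimowid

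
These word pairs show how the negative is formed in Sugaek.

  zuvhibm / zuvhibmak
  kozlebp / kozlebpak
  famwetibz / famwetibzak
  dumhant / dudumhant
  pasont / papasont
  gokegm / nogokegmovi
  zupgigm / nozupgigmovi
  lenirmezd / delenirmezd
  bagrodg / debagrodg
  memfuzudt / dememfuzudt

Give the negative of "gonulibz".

zuvhibm and gokegm both end in -m yet inflect differently (zuvhibmak, nogokegmovi), so the final letter is not what conditions the rule; the second-to-last letter is.
"gonulibz" has second-to-last letter 'b'. The stems whose second-to-last letter is 'b' (zuvhibm → zuvhibmak, kozlebp → kozlebpak, famwetibz → famwetibzak) add -ak.
The other patterns: stems whose second-to-last letter is 'n' repeat the first consonant+vowel as a prefix; stems whose second-to-last letter is 'g' add no- … -ovi around the stem; stems whose second-to-last letter is 'd' or 'z' add the prefix de-.
So gonulibz → gonulibzak.

gonulibzak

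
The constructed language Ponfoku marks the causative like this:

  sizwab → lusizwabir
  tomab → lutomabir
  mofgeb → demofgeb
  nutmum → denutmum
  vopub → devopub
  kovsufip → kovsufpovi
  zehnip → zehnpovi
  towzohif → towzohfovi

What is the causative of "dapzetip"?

dapzetpovi

sizwab and mofgeb both end in -b yet inflect differently (lusizwabir, demofgeb), so the final letter is not what conditions the rule; the last vowel is.
"dapzetip" has last vowel 'i'. The stems whose last vowel is 'i' (kovsufip → kovsufpovi, zehnip → zehnpovi, towzohif → towzohfovi) delete the last vowel and add -ovi.
The other patterns: stems whose last vowel is 'a' add lu- … -ir around the stem; stems whose last vowel is 'e' or 'u' add the prefix de-.
So dapzetip → dapzetpovi.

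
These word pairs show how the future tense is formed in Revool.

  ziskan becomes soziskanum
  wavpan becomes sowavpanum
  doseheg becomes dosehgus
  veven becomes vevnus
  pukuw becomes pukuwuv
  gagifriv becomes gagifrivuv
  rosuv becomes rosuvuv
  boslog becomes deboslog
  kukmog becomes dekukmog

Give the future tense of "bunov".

debunov

"bunov" has last vowel 'o'. The stems whose last vowel is 'o' (boslog → deboslog, kukmog → dekukmog) add the prefix de-.
The other patterns: stems whose last vowel is 'a' add so- … -um around the stem; stems whose last vowel is 'e' delete the last vowel and add -us; stems whose last vowel is 'i' or 'u' add -uv.
So bunov → debunov.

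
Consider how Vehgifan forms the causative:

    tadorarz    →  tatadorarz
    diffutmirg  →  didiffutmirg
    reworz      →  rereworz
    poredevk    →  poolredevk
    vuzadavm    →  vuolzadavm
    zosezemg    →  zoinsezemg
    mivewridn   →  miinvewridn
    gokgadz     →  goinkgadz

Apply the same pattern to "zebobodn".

zeinbobodn

"zebobodn" has second-to-last letter 'd'. The stems whose second-to-last letter is 'd' (mivewridn → miinvewridn, gokgadz → goinkgadz) insert -in- after the first vowel.
So zebobodn → zeinbobodn.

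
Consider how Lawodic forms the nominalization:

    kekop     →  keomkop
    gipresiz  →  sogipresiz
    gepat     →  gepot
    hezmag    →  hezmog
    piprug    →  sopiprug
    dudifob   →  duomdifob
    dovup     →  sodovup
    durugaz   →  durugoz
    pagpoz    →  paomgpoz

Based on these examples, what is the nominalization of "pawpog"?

paomwpog

pagpoz and durugaz both end in -z yet inflect differently (paomgpoz, durugoz), so the final letter is not what conditions the rule; the last vowel is.
"pawpog" has last vowel 'o'. The stems whose last vowel is 'o' (dudifob → duomdifob, pagpoz → paomgpoz, kekop → keomkop) insert -om- after the first vowel.
The other patterns: stems whose last vowel is 'a' change the last vowel to 'o'; stems whose last vowel is 'i' or 'u' add the prefix so-.
So pawpog → paomwpog.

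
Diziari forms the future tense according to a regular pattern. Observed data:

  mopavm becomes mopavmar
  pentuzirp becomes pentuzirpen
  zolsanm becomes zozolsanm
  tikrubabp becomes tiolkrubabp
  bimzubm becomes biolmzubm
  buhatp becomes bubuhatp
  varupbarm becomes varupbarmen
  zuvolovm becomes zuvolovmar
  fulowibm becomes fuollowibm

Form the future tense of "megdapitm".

varupbarm and mopavm both end in -m yet inflect differently (varupbarmen, mopavmar), so the final letter is not what conditions the rule; the second-to-last letter is.
"megdapitm" has second-to-last letter 't'. The one such stem in the data (buhatp → bubuhatp) repeats the first consonant+vowel as a prefix (as does zolsanm), so the same rule applies.
The other patterns: stems whose second-to-last letter is 'r' add -en; stems whose second-to-last letter is 'v' add -ar; stems whose second-to-last letter is 'b' insert -ol- after the first vowel.
So megdapitm → memegdapitm.

memegdapitm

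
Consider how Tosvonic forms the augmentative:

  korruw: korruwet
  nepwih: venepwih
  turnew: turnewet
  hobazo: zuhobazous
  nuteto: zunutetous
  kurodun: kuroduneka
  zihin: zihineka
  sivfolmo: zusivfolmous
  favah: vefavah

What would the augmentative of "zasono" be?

zuzasonous

zihin and nepwih both have last vowel 'i' yet inflect differently (zihineka, venepwih), so the last vowel is not what conditions the rule; the final letter is.
"zasono" ends in -o. The stems ending in -o (nuteto → zunutetous, hobazo → zuhobazous, sivfolmo → zusivfolmous) add zu- … -us around the stem.
So zasono → zuzasonous.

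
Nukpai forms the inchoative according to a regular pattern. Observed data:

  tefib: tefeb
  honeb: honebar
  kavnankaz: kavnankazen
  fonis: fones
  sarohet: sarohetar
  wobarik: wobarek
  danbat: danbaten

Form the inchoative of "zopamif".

zopamef

tefib and honeb both end in -b yet inflect differently (tefeb, honebar), so the final letter is not what conditions the rule; the last vowel is.
"zopamif" has last vowel 'i'. The stems whose last vowel is 'i' (fonis → fones, wobarik → wobarek, tefib → tefeb) change the last vowel to 'e'.
So zopamif → zopamef.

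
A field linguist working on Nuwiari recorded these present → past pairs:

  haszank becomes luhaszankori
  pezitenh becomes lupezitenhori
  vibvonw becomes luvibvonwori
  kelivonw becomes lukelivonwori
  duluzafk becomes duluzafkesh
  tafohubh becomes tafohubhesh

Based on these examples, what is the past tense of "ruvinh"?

haszank and duluzafk both end in -k yet inflect differently (luhaszankori, duluzafkesh), so the final letter is not what conditions the rule; the second-to-last letter is.
"ruvinh" has second-to-last letter 'n'. The stems whose second-to-last letter is 'n' (haszank → luhaszankori, pezitenh → lupezitenhori, vibvonw → luvibvonwori) add lu- … -ori around the stem.
The other pattern: stems whose second-to-last letter is 'b' or 'f' add -esh.
So ruvinh → luruvinhori.

luruvinhori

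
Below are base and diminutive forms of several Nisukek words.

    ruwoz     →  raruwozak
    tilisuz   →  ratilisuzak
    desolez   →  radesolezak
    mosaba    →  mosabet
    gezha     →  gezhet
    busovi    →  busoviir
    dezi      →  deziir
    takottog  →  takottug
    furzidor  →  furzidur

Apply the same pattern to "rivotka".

rivotket

ruwoz and takottog both have last vowel 'o' yet inflect differently (raruwozak, takottug), so the last vowel is not what conditions the rule; the final letter is.
"rivotka" ends in -a. The stems ending in -a (mosaba → mosabet, gezha → gezhet) drop the final letter and add -et.
The other patterns: stems ending in -z add ra- … -ak around the stem; stems ending in -i add -ir; stems ending in -g or -r change the last vowel to 'u'.
So rivotka → rivotket.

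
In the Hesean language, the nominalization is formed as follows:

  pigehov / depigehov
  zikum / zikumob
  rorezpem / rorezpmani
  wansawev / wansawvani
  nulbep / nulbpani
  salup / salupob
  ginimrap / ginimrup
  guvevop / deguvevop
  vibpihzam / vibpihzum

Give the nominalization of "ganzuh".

ganzuhob

salup and guvevop both end in -p yet inflect differently (salupob, deguvevop), so the final letter is not what conditions the rule; the last vowel is.
"ganzuh" has last vowel 'u'. The stems whose last vowel is 'u' (salup → salupob, zikum → zikumob) add -ob.
So ganzuh → ganzuhob.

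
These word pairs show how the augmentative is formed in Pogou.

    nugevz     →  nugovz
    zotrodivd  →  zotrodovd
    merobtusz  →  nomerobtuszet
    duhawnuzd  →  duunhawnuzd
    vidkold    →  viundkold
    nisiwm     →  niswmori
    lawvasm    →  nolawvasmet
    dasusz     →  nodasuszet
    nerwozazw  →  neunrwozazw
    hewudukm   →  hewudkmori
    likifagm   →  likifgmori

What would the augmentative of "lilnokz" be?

"lilnokz" has second-to-last letter 'k'. The one such stem in the data (hewudukm → hewudkmori) deletes the last vowel and adds -ori (as do likifagm, nisiwm), so the same rule applies.
The other patterns: stems whose second-to-last letter is 'l' or 'z' insert -un- after the first vowel; stems whose second-to-last letter is 'v' change the last vowel to 'o'; stems whose second-to-last letter is 's' add no- … -et around the stem.
So lilnokz → lilnkzori.

lilnkzori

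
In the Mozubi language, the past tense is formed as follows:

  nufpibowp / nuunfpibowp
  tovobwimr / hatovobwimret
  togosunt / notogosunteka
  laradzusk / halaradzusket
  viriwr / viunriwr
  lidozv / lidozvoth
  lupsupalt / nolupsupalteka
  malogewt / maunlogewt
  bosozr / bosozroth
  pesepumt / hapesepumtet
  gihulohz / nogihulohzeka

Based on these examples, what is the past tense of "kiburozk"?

kiburozkoth

"kiburozk" has second-to-last letter 'z'. The stems whose second-to-last letter is 'z' (lidozv → lidozvoth, bosozr → bosozroth) add -oth.
The other patterns: stems whose second-to-last letter is 'm' or 's' add ha- … -et around the stem; stems whose second-to-last letter is 'w' insert -un- after the first vowel; stems whose second-to-last letter is 'h', 'l' or 'n' add no- … -eka around the stem.
So kiburozk → kiburozkoth.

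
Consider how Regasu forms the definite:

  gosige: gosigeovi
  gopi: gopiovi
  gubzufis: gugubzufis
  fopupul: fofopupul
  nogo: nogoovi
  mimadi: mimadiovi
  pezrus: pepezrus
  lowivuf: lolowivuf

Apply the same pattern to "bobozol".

gopi and gubzufis both have last vowel 'i' yet inflect differently (gopiovi, gugubzufis), so the last vowel is not what conditions the rule; whether the stem ends in a vowel or a consonant is.
"bobozol" ends in a consonant. The stems ending in a consonant (gubzufis → gugubzufis, lowivuf → lolowivuf, pezrus → pepezrus) repeat the first consonant+vowel as a prefix.
So bobozol → bobobozol.

bobobozol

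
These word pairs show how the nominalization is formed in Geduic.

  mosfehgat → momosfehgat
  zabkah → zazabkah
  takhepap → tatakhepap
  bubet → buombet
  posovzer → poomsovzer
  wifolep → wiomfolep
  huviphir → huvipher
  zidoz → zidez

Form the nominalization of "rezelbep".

reomzelbep

"rezelbep" has last vowel 'e'. The stems whose last vowel is 'e' (bubet → buombet, posovzer → poomsovzer, wifolep → wiomfolep) insert -om- after the first vowel.
The other patterns: stems whose last vowel is 'a' repeat the first consonant+vowel as a prefix; stems whose last vowel is 'i' or 'o' change the last vowel to 'e'.
So rezelbep → reomzelbep.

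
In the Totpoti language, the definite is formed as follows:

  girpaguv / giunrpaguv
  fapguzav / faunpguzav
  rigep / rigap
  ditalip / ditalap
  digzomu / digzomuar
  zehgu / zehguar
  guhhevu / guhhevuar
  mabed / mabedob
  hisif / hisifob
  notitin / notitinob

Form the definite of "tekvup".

tekvap

"tekvup" ends in -p. The stems ending in -p (rigep → rigap, ditalip → ditalap) change the last vowel to 'a'.
So tekvup → tekvap.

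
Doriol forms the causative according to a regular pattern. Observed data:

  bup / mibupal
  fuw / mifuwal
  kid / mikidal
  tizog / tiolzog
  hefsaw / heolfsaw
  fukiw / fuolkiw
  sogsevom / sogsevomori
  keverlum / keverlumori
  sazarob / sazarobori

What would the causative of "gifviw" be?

giolfviw

"gifviw" has 2 vowels. The stems with 2 vowels (tizog → tiolzog, hefsaw → heolfsaw, fukiw → fuolkiw) insert -ol- after the first vowel.
The other patterns: stems with 1 vowel add mi- … -al around the stem; stems with 3 vowels add -ori.
So gifviw → giolfviw.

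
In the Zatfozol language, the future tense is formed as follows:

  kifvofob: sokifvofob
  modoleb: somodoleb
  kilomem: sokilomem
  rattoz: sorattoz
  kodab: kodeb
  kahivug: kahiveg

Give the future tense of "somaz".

"somaz" has last vowel 'a'. The one such stem in the data (kodab → kodeb) changes the last vowel to 'e' (as does kahivug), so the same rule applies.
The other pattern: stems whose last vowel is 'e' or 'o' add the prefix so-.
So somaz → somez.

somez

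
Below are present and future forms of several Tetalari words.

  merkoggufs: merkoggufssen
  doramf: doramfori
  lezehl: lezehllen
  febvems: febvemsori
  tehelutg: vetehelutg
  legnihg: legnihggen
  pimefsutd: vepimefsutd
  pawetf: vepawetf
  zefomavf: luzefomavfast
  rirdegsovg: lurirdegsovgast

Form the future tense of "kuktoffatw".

rirdegsovg and tehelutg both end in -g yet inflect differently (lurirdegsovgast, vetehelutg), so the final letter is not what conditions the rule; the second-to-last letter is.
"kuktoffatw" has second-to-last letter 't'. The stems whose second-to-last letter is 't' (tehelutg → vetehelutg, pimefsutd → vepimefsutd, pawetf → vepawetf) add the prefix ve-.
The other patterns: stems whose second-to-last letter is 'v' add lu- … -ast around the stem; stems whose second-to-last letter is 'm' add -ori; stems whose second-to-last letter is 'f' or 'h' double the final consonant and add -en.
So kuktoffatw → vekuktoffatw.

vekuktoffatw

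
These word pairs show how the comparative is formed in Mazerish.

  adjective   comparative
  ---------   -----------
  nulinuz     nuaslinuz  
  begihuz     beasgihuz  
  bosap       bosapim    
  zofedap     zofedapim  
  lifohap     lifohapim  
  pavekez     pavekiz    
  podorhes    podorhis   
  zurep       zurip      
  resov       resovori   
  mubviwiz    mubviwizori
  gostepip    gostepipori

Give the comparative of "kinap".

kinapim

"kinap" has last vowel 'a'. The stems whose last vowel is 'a' (bosap → bosapim, zofedap → zofedapim, lifohap → lifohapim) add -im.
The other patterns: stems whose last vowel is 'u' insert -as- after the first vowel; stems whose last vowel is 'e' change the last vowel to 'i'; stems whose last vowel is 'i' or 'o' add -ori.
So kinap → kinapim.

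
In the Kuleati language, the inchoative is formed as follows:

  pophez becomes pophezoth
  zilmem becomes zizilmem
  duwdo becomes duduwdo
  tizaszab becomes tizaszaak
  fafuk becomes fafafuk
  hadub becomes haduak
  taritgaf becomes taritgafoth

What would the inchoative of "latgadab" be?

taritgaf and tizaszab both have last vowel 'a' yet inflect differently (taritgafoth, tizaszaak), so the last vowel is not what conditions the rule; the final letter is.
"latgadab" ends in -b. The stems ending in -b (hadub → haduak, tizaszab → tizaszaak) drop the final letter and add -ak.
So latgadab → latgadaak.

latgadaak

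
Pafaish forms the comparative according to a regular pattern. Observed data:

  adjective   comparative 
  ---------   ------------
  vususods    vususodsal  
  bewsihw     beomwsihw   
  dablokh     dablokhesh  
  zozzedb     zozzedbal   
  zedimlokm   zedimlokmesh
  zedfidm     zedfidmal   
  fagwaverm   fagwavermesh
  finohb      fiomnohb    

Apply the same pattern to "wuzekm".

zedfidm and zedimlokm both end in -m yet inflect differently (zedfidmal, zedimlokmesh), so the final letter is not what conditions the rule; the second-to-last letter is.
"wuzekm" has second-to-last letter 'k'. The stems whose second-to-last letter is 'k' (zedimlokm → zedimlokmesh, dablokh → dablokhesh) add -esh.
The other patterns: stems whose second-to-last letter is 'd' add -al; stems whose second-to-last letter is 'h' insert -om- after the first vowel.
So wuzekm → wuzekmesh.

wuzekmesh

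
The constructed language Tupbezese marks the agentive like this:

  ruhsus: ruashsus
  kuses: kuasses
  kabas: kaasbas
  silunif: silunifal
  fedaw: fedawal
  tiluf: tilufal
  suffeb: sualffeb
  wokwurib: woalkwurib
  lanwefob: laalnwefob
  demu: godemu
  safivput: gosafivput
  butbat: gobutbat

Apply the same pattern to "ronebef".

ronebefal

kabas and fedaw both have last vowel 'a' yet inflect differently (kaasbas, fedawal), so the last vowel is not what conditions the rule; the final letter is.
"ronebef" ends in -f. The stems ending in -f (silunif → silunifal, tiluf → tilufal) add -al.
So ronebef → ronebefal.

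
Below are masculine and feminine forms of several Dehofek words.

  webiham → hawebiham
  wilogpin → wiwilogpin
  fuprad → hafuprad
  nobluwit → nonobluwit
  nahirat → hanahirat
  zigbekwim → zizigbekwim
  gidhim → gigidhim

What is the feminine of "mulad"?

"mulad" has last vowel 'a'. The stems whose last vowel is 'a' (nahirat → hanahirat, fuprad → hafuprad, webiham → hawebiham) add the prefix ha-.
The other pattern: stems whose last vowel is 'i' repeat the first consonant+vowel as a prefix.
So mulad → hamulad.

hamulad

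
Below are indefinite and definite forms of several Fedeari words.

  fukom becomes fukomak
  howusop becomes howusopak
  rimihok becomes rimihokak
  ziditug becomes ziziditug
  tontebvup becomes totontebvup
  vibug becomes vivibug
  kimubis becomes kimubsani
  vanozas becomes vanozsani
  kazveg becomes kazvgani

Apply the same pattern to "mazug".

howusop and tontebvup both end in -p yet inflect differently (howusopak, totontebvup), so the final letter is not what conditions the rule; the last vowel is.
"mazug" has last vowel 'u'. The stems whose last vowel is 'u' (ziditug → ziziditug, tontebvup → totontebvup, vibug → vivibug) repeat the first consonant+vowel as a prefix.
The other patterns: stems whose last vowel is 'o' add -ak; stems whose last vowel is 'a', 'e' or 'i' delete the last vowel and add -ani.
So mazug → mamazug.

mamazug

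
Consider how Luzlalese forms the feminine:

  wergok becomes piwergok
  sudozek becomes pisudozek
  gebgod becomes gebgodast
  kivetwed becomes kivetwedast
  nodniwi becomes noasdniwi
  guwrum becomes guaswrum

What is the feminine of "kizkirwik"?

"kizkirwik" ends in -k. The stems ending in -k (wergok → piwergok, sudozek → pisudozek) add the prefix pi-.
The other patterns: stems ending in -d add -ast; stems ending in -i or -m insert -as- after the first vowel.
So kizkirwik → pikizkirwik.

pikizkirwik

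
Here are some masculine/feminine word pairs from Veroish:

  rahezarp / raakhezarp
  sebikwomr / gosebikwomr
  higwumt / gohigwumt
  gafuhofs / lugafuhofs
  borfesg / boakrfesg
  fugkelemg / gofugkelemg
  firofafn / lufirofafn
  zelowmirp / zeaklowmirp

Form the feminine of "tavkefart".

fugkelemg and borfesg both end in -g yet inflect differently (gofugkelemg, boakrfesg), so the final letter is not what conditions the rule; the second-to-last letter is.
"tavkefart" has second-to-last letter 'r'. The stems whose second-to-last letter is 'r' (rahezarp → raakhezarp, zelowmirp → zeaklowmirp) insert -ak- after the first vowel.
So tavkefart → taakvkefart.

taakvkefart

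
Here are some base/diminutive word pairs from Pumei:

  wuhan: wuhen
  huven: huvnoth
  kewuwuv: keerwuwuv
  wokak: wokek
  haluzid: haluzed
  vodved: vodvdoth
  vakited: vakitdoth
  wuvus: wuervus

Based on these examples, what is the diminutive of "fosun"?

foersun

"fosun" has last vowel 'u'. The stems whose last vowel is 'u' (wuvus → wuervus, kewuwuv → keerwuwuv) insert -er- after the first vowel.
The other patterns: stems whose last vowel is 'a' or 'i' change the last vowel to 'e'; stems whose last vowel is 'e' delete the last vowel and add -oth.
So fosun → foersun.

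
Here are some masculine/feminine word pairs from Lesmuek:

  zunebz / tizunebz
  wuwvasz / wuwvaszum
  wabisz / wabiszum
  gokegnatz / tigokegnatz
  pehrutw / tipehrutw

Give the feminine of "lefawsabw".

wabisz and gokegnatz both end in -z yet inflect differently (wabiszum, tigokegnatz), so the final letter is not what conditions the rule; the second-to-last letter is.
"lefawsabw" has second-to-last letter 'b'. The one such stem in the data (zunebz → tizunebz) adds the prefix ti-, so the same rule applies.
The other pattern: stems whose second-to-last letter is 's' add -um.
So lefawsabw → tilefawsabw.

tilefawsabw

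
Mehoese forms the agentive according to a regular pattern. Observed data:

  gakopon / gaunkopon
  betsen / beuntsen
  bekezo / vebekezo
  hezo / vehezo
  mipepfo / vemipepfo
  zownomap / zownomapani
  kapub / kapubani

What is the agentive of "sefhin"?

seunfhin

gakopon and bekezo both have last vowel 'o' yet inflect differently (gaunkopon, vebekezo), so the last vowel is not what conditions the rule; the final letter is.
"sefhin" ends in -n. The stems ending in -n (gakopon → gaunkopon, betsen → beuntsen) insert -un- after the first vowel.
So sefhin → seunfhin.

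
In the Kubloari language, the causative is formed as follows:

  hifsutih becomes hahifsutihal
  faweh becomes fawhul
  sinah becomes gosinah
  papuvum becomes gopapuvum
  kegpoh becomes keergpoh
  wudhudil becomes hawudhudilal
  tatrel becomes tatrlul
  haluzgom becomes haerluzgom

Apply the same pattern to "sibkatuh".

gosibkatuh

faweh and kegpoh both end in -h yet inflect differently (fawhul, keergpoh), so the final letter is not what conditions the rule; the last vowel is.
"sibkatuh" has last vowel 'u'. The one such stem in the data (papuvum → gopapuvum) adds the prefix go-, so the same rule applies.
The other patterns: stems whose last vowel is 'e' delete the last vowel and add -ul; stems whose last vowel is 'o' insert -er- after the first vowel; stems whose last vowel is 'i' add ha- … -al around the stem.
So sibkatuh → gosibkatuh.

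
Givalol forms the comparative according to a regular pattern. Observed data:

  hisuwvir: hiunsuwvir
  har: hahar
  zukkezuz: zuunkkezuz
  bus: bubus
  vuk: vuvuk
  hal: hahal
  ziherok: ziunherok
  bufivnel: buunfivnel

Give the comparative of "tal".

tatal

bufivnel and hal both end in -l yet inflect differently (buunfivnel, hahal), so the final letter is not what conditions the rule; the number of vowels is.
"tal" has 1 vowel. The stems with 1 vowel (hal → hahal, har → hahar, bus → bubus) repeat the first consonant+vowel as a prefix.
The other pattern: stems with 3 vowels insert -un- after the first vowel.
So tal → tatal.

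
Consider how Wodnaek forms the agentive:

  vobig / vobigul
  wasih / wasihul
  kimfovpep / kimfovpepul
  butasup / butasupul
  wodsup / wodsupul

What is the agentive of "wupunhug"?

Every pair shown (vobig → vobigul, wasih → wasihul, kimfovpep → kimfovpepul, …) follows the same rule: add -ul.
So wupunhug → wupunhugul.

wupunhugul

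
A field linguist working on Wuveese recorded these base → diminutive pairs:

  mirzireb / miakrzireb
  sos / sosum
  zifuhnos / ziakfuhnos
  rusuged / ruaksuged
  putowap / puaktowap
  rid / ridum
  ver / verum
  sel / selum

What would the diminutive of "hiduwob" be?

hiakduwob

rusuged and rid both end in -d yet inflect differently (ruaksuged, ridum), so the final letter is not what conditions the rule; the number of vowels is.
"hiduwob" has 3 vowels. The stems with 3 vowels (mirzireb → miakrzireb, putowap → puaktowap, rusuged → ruaksuged) insert -ak- after the first vowel.
The other pattern: stems with 1 vowel add -um.
So hiduwob → hiakduwob.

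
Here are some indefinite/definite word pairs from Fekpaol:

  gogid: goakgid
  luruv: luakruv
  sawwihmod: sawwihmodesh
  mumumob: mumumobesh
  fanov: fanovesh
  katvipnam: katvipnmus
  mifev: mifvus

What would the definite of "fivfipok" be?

fivfipokesh

gogid and sawwihmod both end in -d yet inflect differently (goakgid, sawwihmodesh), so the final letter is not what conditions the rule; the last vowel is.
"fivfipok" has last vowel 'o'. The stems whose last vowel is 'o' (sawwihmod → sawwihmodesh, mumumob → mumumobesh, fanov → fanovesh) add -esh.
The other patterns: stems whose last vowel is 'i' or 'u' insert -ak- after the first vowel; stems whose last vowel is 'a' or 'e' delete the last vowel and add -us.
So fivfipok → fivfipokesh.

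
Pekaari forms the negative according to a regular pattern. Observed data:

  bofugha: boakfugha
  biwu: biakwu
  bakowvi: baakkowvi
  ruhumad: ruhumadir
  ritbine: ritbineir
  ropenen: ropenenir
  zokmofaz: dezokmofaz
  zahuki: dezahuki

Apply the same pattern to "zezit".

bakowvi and zahuki both end in -i yet inflect differently (baakkowvi, dezahuki), so the final letter is not what conditions the rule; the first letter is.
"zezit" begins with z-. The stems beginning with z- (zokmofaz → dezokmofaz, zahuki → dezahuki) add the prefix de-.
The other patterns: stems beginning with b- insert -ak- after the first vowel; stems beginning with r- add -ir.
So zezit → dezezit.

dezezit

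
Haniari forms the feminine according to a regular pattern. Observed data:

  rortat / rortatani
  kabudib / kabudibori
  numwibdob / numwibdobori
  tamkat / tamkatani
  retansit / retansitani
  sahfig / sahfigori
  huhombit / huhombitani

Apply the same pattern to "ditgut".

ditgutani

"ditgut" ends in -t. The stems ending in -t (rortat → rortatani, huhombit → huhombitani, tamkat → tamkatani) add -ani.
So ditgut → ditgutani.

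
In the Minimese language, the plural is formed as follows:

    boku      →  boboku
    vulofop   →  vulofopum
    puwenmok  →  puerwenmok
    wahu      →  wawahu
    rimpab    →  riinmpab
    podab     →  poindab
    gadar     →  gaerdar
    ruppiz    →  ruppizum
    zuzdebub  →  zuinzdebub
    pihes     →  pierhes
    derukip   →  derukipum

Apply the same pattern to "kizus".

zuzdebub and boku both have last vowel 'u' yet inflect differently (zuinzdebub, boboku), so the last vowel is not what conditions the rule; the final letter is.
"kizus" ends in -s. The one such stem in the data (pihes → pierhes) inserts -er- after the first vowel (as do gadar, puwenmok), so the same rule applies.
So kizus → kierzus.

kierzus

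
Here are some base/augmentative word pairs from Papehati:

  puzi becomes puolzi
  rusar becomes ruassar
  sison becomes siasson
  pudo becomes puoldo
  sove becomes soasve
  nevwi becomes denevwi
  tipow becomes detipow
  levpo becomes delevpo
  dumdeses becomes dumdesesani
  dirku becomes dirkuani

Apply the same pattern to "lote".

delote

"lote" begins with l-. The one such stem in the data (levpo → delevpo) adds the prefix de-, so the same rule applies.
The other patterns: stems beginning with d- add -ani; stems beginning with p- insert -ol- after the first vowel; stems beginning with r- or s- insert -as- after the first vowel.
So lote → delote.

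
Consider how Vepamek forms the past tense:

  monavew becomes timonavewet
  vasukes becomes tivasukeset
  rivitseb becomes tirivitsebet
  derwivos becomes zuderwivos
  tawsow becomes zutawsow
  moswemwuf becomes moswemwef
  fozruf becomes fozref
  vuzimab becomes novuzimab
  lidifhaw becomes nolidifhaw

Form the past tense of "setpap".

"setpap" has last vowel 'a'. The stems whose last vowel is 'a' (vuzimab → novuzimab, lidifhaw → nolidifhaw) add the prefix no-.
So setpap → nosetpap.

nosetpap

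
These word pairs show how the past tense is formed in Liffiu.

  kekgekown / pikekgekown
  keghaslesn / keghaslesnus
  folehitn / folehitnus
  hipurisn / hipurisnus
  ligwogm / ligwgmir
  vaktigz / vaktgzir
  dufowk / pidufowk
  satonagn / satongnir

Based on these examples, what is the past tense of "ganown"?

satonagn and kekgekown both end in -n yet inflect differently (satongnir, pikekgekown), so the final letter is not what conditions the rule; the second-to-last letter is.
"ganown" has second-to-last letter 'w'. The stems whose second-to-last letter is 'w' (kekgekown → pikekgekown, dufowk → pidufowk) add the prefix pi-.
The other patterns: stems whose second-to-last letter is 'g' delete the last vowel and add -ir; stems whose second-to-last letter is 's' or 't' add -us.
So ganown → piganown.

piganown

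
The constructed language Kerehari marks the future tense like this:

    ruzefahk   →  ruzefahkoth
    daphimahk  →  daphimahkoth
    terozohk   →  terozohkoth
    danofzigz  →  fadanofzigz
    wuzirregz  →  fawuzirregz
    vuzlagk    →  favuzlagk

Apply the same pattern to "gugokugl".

fagugokugl

ruzefahk and vuzlagk both end in -k yet inflect differently (ruzefahkoth, favuzlagk), so the final letter is not what conditions the rule; the second-to-last letter is.
"gugokugl" has second-to-last letter 'g'. The stems whose second-to-last letter is 'g' (danofzigz → fadanofzigz, wuzirregz → fawuzirregz, vuzlagk → favuzlagk) add the prefix fa-.
So gugokugl → fagugokugl.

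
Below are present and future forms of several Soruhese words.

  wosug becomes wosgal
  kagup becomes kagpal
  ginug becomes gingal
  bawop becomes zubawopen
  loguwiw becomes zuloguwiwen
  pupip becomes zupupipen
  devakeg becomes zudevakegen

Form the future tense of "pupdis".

"pupdis" has last vowel 'i'. The stems whose last vowel is 'i' (loguwiw → zuloguwiwen, pupip → zupupipen) add zu- … -en around the stem.
So pupdis → zupupdisen.

zupupdisen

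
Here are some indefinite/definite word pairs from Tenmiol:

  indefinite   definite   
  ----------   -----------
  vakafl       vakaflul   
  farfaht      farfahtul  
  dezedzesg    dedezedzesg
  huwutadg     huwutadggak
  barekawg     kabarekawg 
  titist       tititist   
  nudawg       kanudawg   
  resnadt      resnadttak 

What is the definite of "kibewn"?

kakibewn

titist and resnadt both end in -t yet inflect differently (tititist, resnadttak), so the final letter is not what conditions the rule; the second-to-last letter is.
"kibewn" has second-to-last letter 'w'. The stems whose second-to-last letter is 'w' (nudawg → kanudawg, barekawg → kabarekawg) add the prefix ka-.
The other patterns: stems whose second-to-last letter is 's' repeat the first consonant+vowel as a prefix; stems whose second-to-last letter is 'd' double the final consonant and add -ak; stems whose second-to-last letter is 'f' or 'h' add -ul.
So kibewn → kakibewn.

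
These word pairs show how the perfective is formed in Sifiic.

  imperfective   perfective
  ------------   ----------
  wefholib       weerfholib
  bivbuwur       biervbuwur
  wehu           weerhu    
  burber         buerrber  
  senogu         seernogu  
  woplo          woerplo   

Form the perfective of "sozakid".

soerzakid

Every pair shown (wefholib → weerfholib, bivbuwur → biervbuwur, wehu → weerhu, …) follows the same rule: insert -er- after the first vowel.
So sozakid → soerzakid.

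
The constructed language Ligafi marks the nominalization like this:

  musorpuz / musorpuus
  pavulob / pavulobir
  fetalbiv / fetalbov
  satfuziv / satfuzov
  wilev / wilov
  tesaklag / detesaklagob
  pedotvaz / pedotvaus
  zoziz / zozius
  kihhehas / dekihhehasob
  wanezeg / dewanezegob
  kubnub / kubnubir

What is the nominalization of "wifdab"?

wifdabir

wilev and wanezeg both have last vowel 'e' yet inflect differently (wilov, dewanezegob), so the last vowel is not what conditions the rule; the final letter is.
"wifdab" ends in -b. The stems ending in -b (pavulob → pavulobir, kubnub → kubnubir) add -ir.
So wifdab → wifdabir.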